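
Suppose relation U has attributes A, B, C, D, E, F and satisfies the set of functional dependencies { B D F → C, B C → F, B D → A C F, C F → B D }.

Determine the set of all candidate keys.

{B, C, E}⁺: BC→F adds F; CF→BD adds D; BD→ACF adds A → {A, B, C, D, E, F}.
{B, D, E}⁺: BD→ACF adds A, C, F → {A, B, C, D, E, F}.
{C, E, F}⁺: CF→BD adds B, D; BD→ACF adds A → {A, B, C, D, E, F}.
Any other superkey contains one of these as a subset, so there are no further candidate keys.

BCE; BDE; CEF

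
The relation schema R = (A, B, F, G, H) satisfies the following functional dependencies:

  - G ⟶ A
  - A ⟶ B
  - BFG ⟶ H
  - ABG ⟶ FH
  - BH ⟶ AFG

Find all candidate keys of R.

{G}⁺: G→A adds A; A→B adds B; ABG→FH adds F, H → {A, B, F, G, H}.
{A, H}⁺: A→B adds B; BH→AFG adds F, G → {A, B, F, G, H}. Minimal: {H}⁺ = {H}; {A}⁺ = {A, B} — none reach the full schema.
{B, H}⁺: BH→AFG adds A, F, G → {A, B, F, G, H}. Minimal: {H}⁺ = {H}; {B}⁺ = {B} — none reach the full schema.
Any other superkey contains one of these as a subset, so there are no further candidate keys.

{G}, {A, H}, {B, H}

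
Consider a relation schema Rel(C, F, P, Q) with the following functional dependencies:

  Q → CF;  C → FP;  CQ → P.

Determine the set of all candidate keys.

{Q}⁺: Q→CF adds C, F; C→FP adds P → {C, F, P, Q}.

(Q)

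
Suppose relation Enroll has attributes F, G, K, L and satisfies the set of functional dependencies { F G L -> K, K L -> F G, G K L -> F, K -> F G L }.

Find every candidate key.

{K}⁺: K→FGL adds F, G, L → {F, G, K, L}.
{F, G, L}⁺: FGL→K adds K → {F, G, K, L}.
Any other superkey contains one of these as a subset, so there are no further candidate keys.

K, FGL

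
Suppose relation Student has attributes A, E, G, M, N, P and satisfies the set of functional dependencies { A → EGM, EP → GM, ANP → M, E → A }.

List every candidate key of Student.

{A, N, P}⁺: A→EGM adds E, G, M → {A, E, G, M, N, P}.
{E, N, P}⁺: EP→GM adds G, M; E→A adds A → {A, E, G, M, N, P}.

(A, N, P), (E, N, P)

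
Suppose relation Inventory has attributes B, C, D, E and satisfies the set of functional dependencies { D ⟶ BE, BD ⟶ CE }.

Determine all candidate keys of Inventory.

{D}

Attribute D never appears on the right-hand side of any dependency, so D must belong to every candidate key.
{D}⁺ = {B, C, D, E}, which is all of the schema, so {D} is the only candidate key.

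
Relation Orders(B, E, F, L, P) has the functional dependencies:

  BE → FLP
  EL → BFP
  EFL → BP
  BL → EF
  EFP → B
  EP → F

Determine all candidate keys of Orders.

{B, E}⁺: BE→FLP adds F, L, P → {B, E, F, L, P}. Minimal: {E}⁺ = {E}; {B}⁺ = {B} — none reach the full schema.
{B, L}⁺: BL→EF adds E, F; BE→FLP adds P → {B, E, F, L, P}. Minimal: {L}⁺ = {L}; {B}⁺ = {B} — none reach the full schema.
{E, L}⁺: EL→BFP adds B, F, P → {B, E, F, L, P}. Minimal: {L}⁺ = {L}; {E}⁺ = {E} — none reach the full schema.
{E, P}⁺: EP→F adds F; EFP→B adds B; BE→FLP adds L → {B, E, F, L, P}. Minimal: {P}⁺ = {P}; {E}⁺ = {E} — none reach the full schema.
Any other superkey contains one of these as a subset, so there are no further candidate keys.

{B, E}, {B, L}, {E, L}, {E, P}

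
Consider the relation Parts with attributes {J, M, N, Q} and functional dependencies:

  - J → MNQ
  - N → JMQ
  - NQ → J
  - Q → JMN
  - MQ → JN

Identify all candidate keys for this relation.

{J}; {N}; {Q}

{J}⁺: J→MNQ adds M, N, Q → {J, M, N, Q}.
{N}⁺: N→JMQ adds J, M, Q → {J, M, N, Q}.
{Q}⁺: Q→JMN adds J, M, N → {J, M, N, Q}.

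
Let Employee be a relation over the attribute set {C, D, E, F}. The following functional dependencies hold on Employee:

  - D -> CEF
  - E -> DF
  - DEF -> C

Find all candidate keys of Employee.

{D}⁺: D→CEF adds C, E, F → {C, D, E, F}.
{E}⁺: E→DF adds D, F; DEF→C adds C → {C, D, E, F}.
Any other superkey contains one of these as a subset, so there are no further candidate keys.

(D); (E)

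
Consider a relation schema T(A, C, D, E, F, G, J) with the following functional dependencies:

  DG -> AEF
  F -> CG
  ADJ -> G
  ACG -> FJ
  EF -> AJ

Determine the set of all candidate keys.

Attribute D never appears on the right-hand side of any dependency, so D must belong to every candidate key.
{D}⁺ = {D}, which is not all of the schema, so we must add further attributes.
{D, F}⁺: F→CG adds C, G; DG→AEF adds A, E; ACG→FJ adds J → {A, C, D, E, F, G, J}. Minimal: {F}⁺ = {C, F, G}; {D}⁺ = {D} — none reach the full schema.
{D, G}⁺: DG→AEF adds A, E, F; F→CG adds C; ACG→FJ adds J → {A, C, D, E, F, G, J}. Minimal: {G}⁺ = {G}; {D}⁺ = {D} — none reach the full schema.
{A, D, J}⁺: ADJ→G adds G; DG→AEF adds E, F; F→CG adds C → {A, C, D, E, F, G, J}. Minimal: {D, J}⁺ = {D, J}; {A, J}⁺ = {A, J}; {A, D}⁺ = {A, D} — none reach the full schema.
Any other superkey contains one of these as a subset, so there are no further candidate keys.

{D, F}, {D, G}, {A, D, J}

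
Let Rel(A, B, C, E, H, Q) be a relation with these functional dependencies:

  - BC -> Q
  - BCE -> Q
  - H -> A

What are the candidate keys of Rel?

Attributes B, C, E, H never appear on any right-hand side, so every candidate key must contain {B, C, E, H}.
{B, C, E, H}⁺ = {A, B, C, E, H, Q}, which is all of the schema, so {B, C, E, H} is the only candidate key.

(B, C, E, H)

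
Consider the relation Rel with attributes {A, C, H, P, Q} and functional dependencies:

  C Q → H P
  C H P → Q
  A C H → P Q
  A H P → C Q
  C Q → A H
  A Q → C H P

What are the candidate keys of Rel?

(A, Q), (C, Q), (A, C, H), (A, H, P), (C, H, P)

{A, Q}⁺: AQ→CHP adds C, H, P → {A, C, H, P, Q}.
{C, Q}⁺: CQ→HP adds H, P; CQ→AH adds A → {A, C, H, P, Q}.
{A, C, H}⁺: ACH→PQ adds P, Q → {A, C, H, P, Q}.
{A, H, P}⁺: AHP→CQ adds C, Q → {A, C, H, P, Q}.
{C, H, P}⁺: CHP→Q adds Q; CQ→AH adds A → {A, C, H, P, Q}.
Any other superkey contains one of these as a subset, so there are no further candidate keys.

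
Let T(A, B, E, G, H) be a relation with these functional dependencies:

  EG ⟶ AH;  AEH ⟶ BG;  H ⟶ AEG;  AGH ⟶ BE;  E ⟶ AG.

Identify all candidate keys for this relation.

{E}; {H}

{E}⁺: E→AG adds A, G; EG→AH adds H; AEH→BG adds B → {A, B, E, G, H}.
{H}⁺: H→AEG adds A, E, G; AGH→BE adds B → {A, B, E, G, H}.
Any other superkey contains one of these as a subset, so there are no further candidate keys.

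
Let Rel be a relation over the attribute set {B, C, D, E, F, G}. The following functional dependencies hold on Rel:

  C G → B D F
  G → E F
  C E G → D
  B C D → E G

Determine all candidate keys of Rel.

(C, G), (B, C, D)

Attribute C never appears on the right-hand side of any dependency, so C must belong to every candidate key.
{C}⁺ = {C}, which is not all of the schema, so we must add further attributes.
{C, G}⁺: CG→BDF adds B, D, F; G→EF adds E → {B, C, D, E, F, G}.
{B, C, D}⁺: BCD→EG adds E, G; CG→BDF adds F → {B, C, D, E, F, G}.
Any other superkey contains one of these as a subset, so there are no further candidate keys.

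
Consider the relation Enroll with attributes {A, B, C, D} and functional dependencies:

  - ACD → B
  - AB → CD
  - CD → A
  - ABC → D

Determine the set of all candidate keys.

{A, B}⁺: AB→CD adds C, D → {A, B, C, D}. Minimal: {B}⁺ = {B}; {A}⁺ = {A} — none reach the full schema.
{C, D}⁺: CD→A adds A; ACD→B adds B → {A, B, C, D}. Minimal: {D}⁺ = {D}; {C}⁺ = {C} — none reach the full schema.
Any other superkey contains one of these as a subset, so there are no further candidate keys.

{A, B}; {C, D}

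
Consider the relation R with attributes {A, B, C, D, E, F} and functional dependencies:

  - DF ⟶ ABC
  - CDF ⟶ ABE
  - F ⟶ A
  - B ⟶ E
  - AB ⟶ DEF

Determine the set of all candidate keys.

{A, B}⁺: B→E adds E; AB→DEF adds D, F; DF→ABC adds C → {A, B, C, D, E, F}.
{B, F}⁺: F→A adds A; B→E adds E; AB→DEF adds D; DF→ABC adds C → {A, B, C, D, E, F}.
{D, F}⁺: DF→ABC adds A, B, C; CDF→ABE adds E → {A, B, C, D, E, F}.

(A, B), (B, F), (D, F)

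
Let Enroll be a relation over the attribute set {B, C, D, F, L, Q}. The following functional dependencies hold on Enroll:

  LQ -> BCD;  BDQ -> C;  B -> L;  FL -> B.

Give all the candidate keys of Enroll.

(B, F, Q), (F, L, Q)

Attributes F, Q never appear on any right-hand side, so every candidate key must contain {F, Q}.
{F, Q}⁺ = {F, Q}, which is not all of the schema, so we must add further attributes.
{B, F, Q}⁺: B→L adds L; LQ→BCD adds C, D → {B, C, D, F, L, Q}.
{F, L, Q}⁺: LQ→BCD adds B, C, D → {B, C, D, F, L, Q}.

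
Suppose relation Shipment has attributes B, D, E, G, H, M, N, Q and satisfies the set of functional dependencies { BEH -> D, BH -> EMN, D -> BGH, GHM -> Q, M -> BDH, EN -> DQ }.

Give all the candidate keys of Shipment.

(D), (M), (B, H), (E, N)

{D}⁺: D→BGH adds B, G, H; BH→EMN adds E, M, N; GHM→Q adds Q → {B, D, E, G, H, M, N, Q}.
{M}⁺: M→BDH adds B, D, H; BH→EMN adds E, N; D→BGH adds G; GHM→Q adds Q → {B, D, E, G, H, M, N, Q}.
{B, H}⁺: BH→EMN adds E, M, N; M→BDH adds D; EN→DQ adds Q; D→BGH adds G → {B, D, E, G, H, M, N, Q}. Minimal: {H}⁺ = {H}; {B}⁺ = {B} — none reach the full schema.
{E, N}⁺: EN→DQ adds D, Q; D→BGH adds B, G, H; BH→EMN adds M → {B, D, E, G, H, M, N, Q}. Minimal: {N}⁺ = {N}; {E}⁺ = {E} — none reach the full schema.
Any other superkey contains one of these as a subset, so there are no further candidate keys.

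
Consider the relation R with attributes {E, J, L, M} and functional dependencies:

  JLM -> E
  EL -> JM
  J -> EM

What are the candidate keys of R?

{E, L}, {J, L}

Attribute L never appears on the right-hand side of any dependency, so L must belong to every candidate key.
{L}⁺ = {L}, which is not all of the schema, so we must add further attributes.
{E, L}⁺: EL→JM adds J, M → {E, J, L, M}.
{J, L}⁺: J→EM adds E, M → {E, J, L, M}.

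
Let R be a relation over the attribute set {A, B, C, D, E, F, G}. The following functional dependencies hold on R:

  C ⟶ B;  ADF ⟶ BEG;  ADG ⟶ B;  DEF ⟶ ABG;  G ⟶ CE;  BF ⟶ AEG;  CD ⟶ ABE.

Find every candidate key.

Attributes D, F never appear on any right-hand side, so every candidate key must contain {D, F}.
{D, F}⁺ = {D, F}, which is not all of the schema, so we must add further attributes.
{A, D, F}⁺: ADF→BEG adds B, E, G; G→CE adds C → {A, B, C, D, E, F, G}. Minimal: {D, F}⁺ = {D, F}; {A, F}⁺ = {A, F}; {A, D}⁺ = {A, D} — none reach the full schema.
{B, D, F}⁺: BF→AEG adds A, E, G; G→CE adds C → {A, B, C, D, E, F, G}. Minimal: {D, F}⁺ = {D, F}; {B, F}⁺ = {A, B, C, E, F, G}; {B, D}⁺ = {B, D} — none reach the full schema.
{C, D, F}⁺: C→B adds B; BF→AEG adds A, E, G → {A, B, C, D, E, F, G}. Minimal: {D, F}⁺ = {D, F}; {C, F}⁺ = {A, B, C, E, F, G}; {C, D}⁺ = {A, B, C, D, E} — none reach the full schema.
{D, E, F}⁺: DEF→ABG adds A, B, G; G→CE adds C → {A, B, C, D, E, F, G}. Minimal: {E, F}⁺ = {E, F}; {D, F}⁺ = {D, F}; {D, E}⁺ = {D, E} — none reach the full schema.
{D, F, G}⁺: G→CE adds C, E; CD→ABE adds A, B → {A, B, C, D, E, F, G}. Minimal: {F, G}⁺ = {A, B, C, E, F, G}; {D, G}⁺ = {A, B, C, D, E, G}; {D, F}⁺ = {D, F} — none reach the full schema.

(A, D, F), (B, D, F), (C, D, F), (D, E, F), (D, F, G)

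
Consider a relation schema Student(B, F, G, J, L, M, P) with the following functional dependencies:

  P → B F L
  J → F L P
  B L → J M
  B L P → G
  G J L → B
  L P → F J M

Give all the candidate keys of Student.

{J}, {P}, {B, L}

{J}⁺: J→FLP adds F, L, P; LP→FJM adds M; P→BFL adds B; BLP→G adds G → {B, F, G, J, L, M, P}.
{P}⁺: P→BFL adds B, F, L; BL→JM adds J, M; BLP→G adds G → {B, F, G, J, L, M, P}.
{B, L}⁺: BL→JM adds J, M; J→FLP adds F, P; BLP→G adds G → {B, F, G, J, L, M, P}. Minimal: {L}⁺ = {L}; {B}⁺ = {B} — none reach the full schema.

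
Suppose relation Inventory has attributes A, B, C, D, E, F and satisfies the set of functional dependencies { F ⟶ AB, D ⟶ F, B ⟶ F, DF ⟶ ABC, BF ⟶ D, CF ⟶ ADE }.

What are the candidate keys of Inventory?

{B}⁺: B→F adds F; BF→D adds D; F→AB adds A; DF→ABC adds C; CF→ADE adds E → {A, B, C, D, E, F}.
{D}⁺: D→F adds F; DF→ABC adds A, B, C; CF→ADE adds E → {A, B, C, D, E, F}.
{F}⁺: F→AB adds A, B; BF→D adds D; DF→ABC adds C; CF→ADE adds E → {A, B, C, D, E, F}.

{B}, {D}, {F}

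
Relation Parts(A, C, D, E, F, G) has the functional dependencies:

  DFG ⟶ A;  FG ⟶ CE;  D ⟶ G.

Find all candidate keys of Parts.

Attributes D, F never appear on any right-hand side, so every candidate key must contain {D, F}.
{D, F}⁺ = {A, C, D, E, F, G}, which is all of the schema, so {D, F} is the only candidate key.

{D, F}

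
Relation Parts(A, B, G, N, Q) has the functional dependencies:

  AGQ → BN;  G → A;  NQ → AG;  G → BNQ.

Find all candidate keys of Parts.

{G}⁺: G→A adds A; G→BNQ adds B, N, Q → {A, B, G, N, Q}.
{N, Q}⁺: NQ→AG adds A, G; G→BNQ adds B → {A, B, G, N, Q}. Minimal: {Q}⁺ = {Q}; {N}⁺ = {N} — none reach the full schema.
Any other superkey contains one of these as a subset, so there are no further candidate keys.

{G}, {N, Q}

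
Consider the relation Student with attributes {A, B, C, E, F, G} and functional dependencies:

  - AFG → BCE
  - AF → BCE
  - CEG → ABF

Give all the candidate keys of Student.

AFG; CEG

Attribute G never appears on the right-hand side of any dependency, so G must belong to every candidate key.
{G}⁺ = {G}, which is not all of the schema, so we must add further attributes.
{A, F, G}⁺: AFG→BCE adds B, C, E → {A, B, C, E, F, G}. Minimal: {F, G}⁺ = {F, G}; {A, G}⁺ = {A, G}; {A, F}⁺ = {A, B, C, E, F} — none reach the full schema.
{C, E, G}⁺: CEG→ABF adds A, B, F → {A, B, C, E, F, G}. Minimal: {E, G}⁺ = {E, G}; {C, G}⁺ = {C, G}; {C, E}⁺ = {C, E} — none reach the full schema.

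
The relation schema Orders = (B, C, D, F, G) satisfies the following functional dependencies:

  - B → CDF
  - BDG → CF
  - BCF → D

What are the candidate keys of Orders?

(B, G)

Attributes B, G never appear on any right-hand side, so every candidate key must contain {B, G}.
{B, G}⁺ = {B, C, D, F, G}, which is all of the schema, so {B, G} is the only candidate key.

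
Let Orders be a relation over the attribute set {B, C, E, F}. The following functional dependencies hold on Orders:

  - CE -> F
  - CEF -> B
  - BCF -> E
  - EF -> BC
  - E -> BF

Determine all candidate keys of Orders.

{E}, {B, C, F}

{E}⁺: E→BF adds B, F; EF→BC adds C → {B, C, E, F}.
{B, C, F}⁺: BCF→E adds E → {B, C, E, F}.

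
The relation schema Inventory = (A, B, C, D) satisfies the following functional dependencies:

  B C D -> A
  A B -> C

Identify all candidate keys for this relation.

Attributes B, D never appear on any right-hand side, so every candidate key must contain {B, D}.
{B, D}⁺ = {B, D}, which is not all of the schema, so we must add further attributes.
{A, B, D}⁺: AB→C adds C → {A, B, C, D}.
{B, C, D}⁺: BCD→A adds A → {A, B, C, D}.
Any other superkey contains one of these as a subset, so there are no further candidate keys.

ABD; BCD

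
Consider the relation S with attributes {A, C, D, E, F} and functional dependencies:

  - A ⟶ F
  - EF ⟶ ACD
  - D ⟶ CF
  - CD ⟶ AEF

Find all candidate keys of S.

{D}⁺: D→CF adds C, F; CD→AEF adds A, E → {A, C, D, E, F}.
{A, E}⁺: A→F adds F; EF→ACD adds C, D → {A, C, D, E, F}. Minimal: {E}⁺ = {E}; {A}⁺ = {A, F} — none reach the full schema.
{E, F}⁺: EF→ACD adds A, C, D → {A, C, D, E, F}. Minimal: {F}⁺ = {F}; {E}⁺ = {E} — none reach the full schema.
Any other superkey contains one of these as a subset, so there are no further candidate keys.

{D}, {A, E}, {E, F}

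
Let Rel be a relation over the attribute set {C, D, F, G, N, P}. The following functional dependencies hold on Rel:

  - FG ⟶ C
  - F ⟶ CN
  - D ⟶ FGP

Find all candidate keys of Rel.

(D)

Attribute D never appears on the right-hand side of any dependency, so D must belong to every candidate key.
{D}⁺ = {C, D, F, G, N, P}, which is all of the schema, so {D} is the only candidate key.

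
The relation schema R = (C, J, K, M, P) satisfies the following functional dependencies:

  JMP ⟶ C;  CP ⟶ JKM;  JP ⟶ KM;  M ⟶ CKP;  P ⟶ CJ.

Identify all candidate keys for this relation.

{M}⁺: M→CKP adds C, K, P; P→CJ adds J → {C, J, K, M, P}.
{P}⁺: P→CJ adds C, J; CP→JKM adds K, M → {C, J, K, M, P}.

(M), (P)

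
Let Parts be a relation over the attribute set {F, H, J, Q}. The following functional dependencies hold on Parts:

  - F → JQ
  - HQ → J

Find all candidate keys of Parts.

{F, H}

Attributes F, H never appear on any right-hand side, so every candidate key must contain {F, H}.
{F, H}⁺ = {F, H, J, Q}, which is all of the schema, so {F, H} is the only candidate key.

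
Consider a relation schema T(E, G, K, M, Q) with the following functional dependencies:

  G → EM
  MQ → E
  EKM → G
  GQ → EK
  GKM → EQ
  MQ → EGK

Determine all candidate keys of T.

{G, K}, {G, Q}, {M, Q}, {E, K, M}

{G, K}⁺: G→EM adds E, M; GKM→EQ adds Q → {E, G, K, M, Q}. Minimal: {K}⁺ = {K}; {G}⁺ = {E, G, M} — none reach the full schema.
{G, Q}⁺: G→EM adds E, M; GQ→EK adds K → {E, G, K, M, Q}. Minimal: {Q}⁺ = {Q}; {G}⁺ = {E, G, M} — none reach the full schema.
{M, Q}⁺: MQ→E adds E; MQ→EGK adds G, K → {E, G, K, M, Q}. Minimal: {Q}⁺ = {Q}; {M}⁺ = {M} — none reach the full schema.
{E, K, M}⁺: EKM→G adds G; GKM→EQ adds Q → {E, G, K, M, Q}. Minimal: {K, M}⁺ = {K, M}; {E, M}⁺ = {E, M}; {E, K}⁺ = {E, K} — none reach the full schema.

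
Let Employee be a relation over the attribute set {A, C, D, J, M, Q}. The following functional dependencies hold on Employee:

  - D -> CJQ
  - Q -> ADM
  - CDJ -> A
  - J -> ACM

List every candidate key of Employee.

{D}, {Q}

{D}⁺: D→CJQ adds C, J, Q; Q→ADM adds A, M → {A, C, D, J, M, Q}.
{Q}⁺: Q→ADM adds A, D, M; D→CJQ adds C, J → {A, C, D, J, M, Q}.
Any other superkey contains one of these as a subset, so there are no further candidate keys.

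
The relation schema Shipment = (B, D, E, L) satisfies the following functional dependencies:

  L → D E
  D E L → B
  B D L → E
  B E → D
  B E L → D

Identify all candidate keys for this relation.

{L}⁺: L→DE adds D, E; DEL→B adds B → {B, D, E, L}.

(L)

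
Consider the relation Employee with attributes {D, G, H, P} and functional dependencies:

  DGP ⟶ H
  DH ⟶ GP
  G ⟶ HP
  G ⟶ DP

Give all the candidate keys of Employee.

{G}, {D, H}

{G}⁺: G→HP adds H, P; G→DP adds D → {D, G, H, P}.
{D, H}⁺: DH→GP adds G, P → {D, G, H, P}.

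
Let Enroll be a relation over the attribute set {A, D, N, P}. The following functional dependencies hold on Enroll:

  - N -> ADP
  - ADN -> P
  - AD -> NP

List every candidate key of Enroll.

{N}⁺: N→ADP adds A, D, P → {A, D, N, P}.
{A, D}⁺: AD→NP adds N, P → {A, D, N, P}. Minimal: {D}⁺ = {D}; {A}⁺ = {A} — none reach the full schema.
Any other superkey contains one of these as a subset, so there are no further candidate keys.

(N), (A, D)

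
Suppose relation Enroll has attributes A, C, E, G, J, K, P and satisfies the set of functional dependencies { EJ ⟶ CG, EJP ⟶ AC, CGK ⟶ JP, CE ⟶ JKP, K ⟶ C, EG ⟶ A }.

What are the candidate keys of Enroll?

Attribute E never appears on the right-hand side of any dependency, so E must belong to every candidate key.
{E}⁺ = {E}, which is not all of the schema, so we must add further attributes.
{C, E}⁺: CE→JKP adds J, K, P; EJ→CG adds G; EJP→AC adds A → {A, C, E, G, J, K, P}. Minimal: {E}⁺ = {E}; {C}⁺ = {C} — none reach the full schema.
{E, J}⁺: EJ→CG adds C, G; CE→JKP adds K, P; EG→A adds A → {A, C, E, G, J, K, P}. Minimal: {J}⁺ = {J}; {E}⁺ = {E} — none reach the full schema.
{E, K}⁺: K→C adds C; CE→JKP adds J, P; EJ→CG adds G; EJP→AC adds A → {A, C, E, G, J, K, P}. Minimal: {K}⁺ = {C, K}; {E}⁺ = {E} — none reach the full schema.

{C, E}, {E, J}, {E, K}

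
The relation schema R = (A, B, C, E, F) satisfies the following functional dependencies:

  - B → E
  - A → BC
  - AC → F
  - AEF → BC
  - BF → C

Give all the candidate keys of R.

{A}⁺: A→BC adds B, C; AC→F adds F; B→E adds E → {A, B, C, E, F}.

{A}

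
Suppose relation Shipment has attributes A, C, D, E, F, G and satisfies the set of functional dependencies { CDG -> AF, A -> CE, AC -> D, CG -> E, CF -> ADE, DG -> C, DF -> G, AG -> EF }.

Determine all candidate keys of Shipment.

{A, F}, {A, G}, {C, F}, {D, F}, {D, G}

{A, F}⁺: A→CE adds C, E; AC→D adds D; DF→G adds G → {A, C, D, E, F, G}. Minimal: {F}⁺ = {F}; {A}⁺ = {A, C, D, E} — none reach the full schema.
{A, G}⁺: A→CE adds C, E; AC→D adds D; AG→EF adds F → {A, C, D, E, F, G}. Minimal: {G}⁺ = {G}; {A}⁺ = {A, C, D, E} — none reach the full schema.
{C, F}⁺: CF→ADE adds A, D, E; DF→G adds G → {A, C, D, E, F, G}. Minimal: {F}⁺ = {F}; {C}⁺ = {C} — none reach the full schema.
{D, F}⁺: DF→G adds G; DG→C adds C; CDG→AF adds A; A→CE adds E → {A, C, D, E, F, G}. Minimal: {F}⁺ = {F}; {D}⁺ = {D} — none reach the full schema.
{D, G}⁺: DG→C adds C; CDG→AF adds A, F; A→CE adds E → {A, C, D, E, F, G}. Minimal: {G}⁺ = {G}; {D}⁺ = {D} — none reach the full schema.
Any other superkey contains one of these as a subset, so there are no further candidate keys.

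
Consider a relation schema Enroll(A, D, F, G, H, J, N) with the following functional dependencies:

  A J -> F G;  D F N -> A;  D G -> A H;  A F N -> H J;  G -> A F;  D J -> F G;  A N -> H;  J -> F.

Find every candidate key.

Attributes D, N never appear on any right-hand side, so every candidate key must contain {D, N}.
{D, N}⁺ = {D, N}, which is not all of the schema, so we must add further attributes.
{D, F, N}⁺: DFN→A adds A; AFN→HJ adds H, J; DJ→FG adds G → {A, D, F, G, H, J, N}. Minimal: {F, N}⁺ = {F, N}; {D, N}⁺ = {D, N}; {D, F}⁺ = {D, F} — none reach the full schema.
{D, G, N}⁺: DG→AH adds A, H; G→AF adds F; AFN→HJ adds J → {A, D, F, G, H, J, N}. Minimal: {G, N}⁺ = {A, F, G, H, J, N}; {D, N}⁺ = {D, N}; {D, G}⁺ = {A, D, F, G, H} — none reach the full schema.
{D, J, N}⁺: DJ→FG adds F, G; DFN→A adds A; DG→AH adds H → {A, D, F, G, H, J, N}. Minimal: {J, N}⁺ = {F, J, N}; {D, N}⁺ = {D, N}; {D, J}⁺ = {A, D, F, G, H, J} — none reach the full schema.
Any other superkey contains one of these as a subset, so there are no further candidate keys.

{D, F, N}; {D, G, N}; {D, J, N}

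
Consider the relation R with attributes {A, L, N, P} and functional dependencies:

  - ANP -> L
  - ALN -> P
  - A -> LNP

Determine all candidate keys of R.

A

Attribute A never appears on the right-hand side of any dependency, so A must belong to every candidate key.
{A}⁺ = {A, L, N, P}, which is all of the schema, so {A} is the only candidate key.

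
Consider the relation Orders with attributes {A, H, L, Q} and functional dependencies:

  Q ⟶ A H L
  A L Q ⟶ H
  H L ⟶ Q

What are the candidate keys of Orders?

(Q), (H, L)

{Q}⁺: Q→AHL adds A, H, L → {A, H, L, Q}.
{H, L}⁺: HL→Q adds Q; Q→AHL adds A → {A, H, L, Q}. Minimal: {L}⁺ = {L}; {H}⁺ = {H} — none reach the full schema.
Any other superkey contains one of these as a subset, so there are no further candidate keys.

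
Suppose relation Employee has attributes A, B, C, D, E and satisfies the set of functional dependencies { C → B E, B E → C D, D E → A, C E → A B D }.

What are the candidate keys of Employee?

(C), (B, E)

{C}⁺: C→BE adds B, E; BE→CD adds D; DE→A adds A → {A, B, C, D, E}.
{B, E}⁺: BE→CD adds C, D; DE→A adds A → {A, B, C, D, E}.
Any other superkey contains one of these as a subset, so there are no further candidate keys.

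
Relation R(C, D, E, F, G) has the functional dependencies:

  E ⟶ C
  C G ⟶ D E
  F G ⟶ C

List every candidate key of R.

Attributes F, G never appear on any right-hand side, so every candidate key must contain {F, G}.
{F, G}⁺ = {C, D, E, F, G}, which is all of the schema, so {F, G} is the only candidate key.

{F, G}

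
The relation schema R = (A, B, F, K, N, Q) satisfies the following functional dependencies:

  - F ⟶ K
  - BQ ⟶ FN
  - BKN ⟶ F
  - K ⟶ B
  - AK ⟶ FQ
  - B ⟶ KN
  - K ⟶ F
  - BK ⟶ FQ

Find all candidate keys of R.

(A, B), (A, F), (A, K)

Attribute A never appears on the right-hand side of any dependency, so A must belong to every candidate key.
{A}⁺ = {A}, which is not all of the schema, so we must add further attributes.
{A, B}⁺: B→KN adds K, N; K→F adds F; BK→FQ adds Q → {A, B, F, K, N, Q}.
{A, F}⁺: F→K adds K; K→B adds B; AK→FQ adds Q; B→KN adds N → {A, B, F, K, N, Q}.
{A, K}⁺: K→B adds B; AK→FQ adds F, Q; B→KN adds N → {A, B, F, K, N, Q}.
Any other superkey contains one of these as a subset, so there are no further candidate keys.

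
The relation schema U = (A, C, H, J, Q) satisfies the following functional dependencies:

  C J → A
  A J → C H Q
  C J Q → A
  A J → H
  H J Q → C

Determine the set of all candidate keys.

Attribute J never appears on the right-hand side of any dependency, so J must belong to every candidate key.
{J}⁺ = {J}, which is not all of the schema, so we must add further attributes.
{A, J}⁺: AJ→CHQ adds C, H, Q → {A, C, H, J, Q}. Minimal: {J}⁺ = {J}; {A}⁺ = {A} — none reach the full schema.
{C, J}⁺: CJ→A adds A; AJ→CHQ adds H, Q → {A, C, H, J, Q}. Minimal: {J}⁺ = {J}; {C}⁺ = {C} — none reach the full schema.
{H, J, Q}⁺: HJQ→C adds C; CJ→A adds A → {A, C, H, J, Q}. Minimal: {J, Q}⁺ = {J, Q}; {H, Q}⁺ = {H, Q}; {H, J}⁺ = {H, J} — none reach the full schema.

AJ, CJ, HJQ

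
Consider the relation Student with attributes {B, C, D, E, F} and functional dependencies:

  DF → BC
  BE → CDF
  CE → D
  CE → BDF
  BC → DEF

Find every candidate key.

{B, C}, {B, E}, {C, E}, {D, F}

{B, C}⁺: BC→DEF adds D, E, F → {B, C, D, E, F}.
{B, E}⁺: BE→CDF adds C, D, F → {B, C, D, E, F}.
{C, E}⁺: CE→D adds D; CE→BDF adds B, F → {B, C, D, E, F}.
{D, F}⁺: DF→BC adds B, C; BC→DEF adds E → {B, C, D, E, F}.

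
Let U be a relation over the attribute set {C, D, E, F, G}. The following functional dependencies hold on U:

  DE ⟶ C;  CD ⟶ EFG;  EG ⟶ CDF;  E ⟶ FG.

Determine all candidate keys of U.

(E), (C, D)

{E}⁺: E→FG adds F, G; EG→CDF adds C, D → {C, D, E, F, G}.
{C, D}⁺: CD→EFG adds E, F, G → {C, D, E, F, G}. Minimal: {D}⁺ = {D}; {C}⁺ = {C} — none reach the full schema.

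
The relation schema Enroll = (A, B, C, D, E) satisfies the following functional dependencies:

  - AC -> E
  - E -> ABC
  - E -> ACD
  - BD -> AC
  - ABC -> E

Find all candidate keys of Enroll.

{E}; {A, C}; {B, D}

{E}⁺: E→ABC adds A, B, C; E→ACD adds D → {A, B, C, D, E}.
{A, C}⁺: AC→E adds E; E→ABC adds B; E→ACD adds D → {A, B, C, D, E}. Minimal: {C}⁺ = {C}; {A}⁺ = {A} — none reach the full schema.
{B, D}⁺: BD→AC adds A, C; ABC→E adds E → {A, B, C, D, E}. Minimal: {D}⁺ = {D}; {B}⁺ = {B} — none reach the full schema.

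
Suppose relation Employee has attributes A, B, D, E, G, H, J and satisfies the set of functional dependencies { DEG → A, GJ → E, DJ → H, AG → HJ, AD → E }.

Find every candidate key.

Attributes B, D, G never appear on any right-hand side, so every candidate key must contain {B, D, G}.
{B, D, G}⁺ = {B, D, G}, which is not all of the schema, so we must add further attributes.
{A, B, D, G}⁺: AG→HJ adds H, J; AD→E adds E → {A, B, D, E, G, H, J}. Minimal: {B, D, G}⁺ = {B, D, G}; {A, D, G}⁺ = {A, D, E, G, H, J}; {A, B, G}⁺ = {A, B, E, G, H, J}; … — none reach the full schema.
{B, D, E, G}⁺: DEG→A adds A; AG→HJ adds H, J → {A, B, D, E, G, H, J}. Minimal: {D, E, G}⁺ = {A, D, E, G, H, J}; {B, E, G}⁺ = {B, E, G}; {B, D, G}⁺ = {B, D, G}; … — none reach the full schema.
{B, D, G, J}⁺: GJ→E adds E; DJ→H adds H; DEG→A adds A → {A, B, D, E, G, H, J}. Minimal: {D, G, J}⁺ = {A, D, E, G, H, J}; {B, G, J}⁺ = {B, E, G, J}; {B, D, J}⁺ = {B, D, H, J}; … — none reach the full schema.

{A, B, D, G}; {B, D, E, G}; {B, D, G, J}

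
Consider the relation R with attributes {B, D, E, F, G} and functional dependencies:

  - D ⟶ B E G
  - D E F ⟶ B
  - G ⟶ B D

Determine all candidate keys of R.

{D, F}, {F, G}

Attribute F never appears on the right-hand side of any dependency, so F must belong to every candidate key.
{F}⁺ = {F}, which is not all of the schema, so we must add further attributes.
{D, F}⁺: D→BEG adds B, E, G → {B, D, E, F, G}. Minimal: {F}⁺ = {F}; {D}⁺ = {B, D, E, G} — none reach the full schema.
{F, G}⁺: G→BD adds B, D; D→BEG adds E → {B, D, E, F, G}. Minimal: {G}⁺ = {B, D, E, G}; {F}⁺ = {F} — none reach the full schema.
Any other superkey contains one of these as a subset, so there are no further candidate keys.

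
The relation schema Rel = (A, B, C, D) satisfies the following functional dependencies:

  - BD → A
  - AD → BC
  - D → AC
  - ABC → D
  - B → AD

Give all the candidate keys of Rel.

{B}⁺: B→AD adds A, D; AD→BC adds C → {A, B, C, D}.
{D}⁺: D→AC adds A, C; AD→BC adds B → {A, B, C, D}.

(B), (D)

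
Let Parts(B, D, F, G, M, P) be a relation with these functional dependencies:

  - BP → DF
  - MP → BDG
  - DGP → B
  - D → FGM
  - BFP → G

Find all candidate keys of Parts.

Attribute P never appears on the right-hand side of any dependency, so P must belong to every candidate key.
{P}⁺ = {P}, which is not all of the schema, so we must add further attributes.
{B, P}⁺: BP→DF adds D, F; D→FGM adds G, M → {B, D, F, G, M, P}. Minimal: {P}⁺ = {P}; {B}⁺ = {B} — none reach the full schema.
{D, P}⁺: D→FGM adds F, G, M; MP→BDG adds B → {B, D, F, G, M, P}. Minimal: {P}⁺ = {P}; {D}⁺ = {D, F, G, M} — none reach the full schema.
{M, P}⁺: MP→BDG adds B, D, G; D→FGM adds F → {B, D, F, G, M, P}. Minimal: {P}⁺ = {P}; {M}⁺ = {M} — none reach the full schema.

BP; DP; MP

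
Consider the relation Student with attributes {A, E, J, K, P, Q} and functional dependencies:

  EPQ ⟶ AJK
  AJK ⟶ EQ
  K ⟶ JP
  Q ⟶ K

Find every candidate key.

AK; AQ; EQ

{A, K}⁺: K→JP adds J, P; AJK→EQ adds E, Q → {A, E, J, K, P, Q}. Minimal: {K}⁺ = {J, K, P}; {A}⁺ = {A} — none reach the full schema.
{A, Q}⁺: Q→K adds K; K→JP adds J, P; AJK→EQ adds E → {A, E, J, K, P, Q}. Minimal: {Q}⁺ = {J, K, P, Q}; {A}⁺ = {A} — none reach the full schema.
{E, Q}⁺: Q→K adds K; K→JP adds J, P; EPQ→AJK adds A → {A, E, J, K, P, Q}. Minimal: {Q}⁺ = {J, K, P, Q}; {E}⁺ = {E} — none reach the full schema.
Any other superkey contains one of these as a subset, so there are no further candidate keys.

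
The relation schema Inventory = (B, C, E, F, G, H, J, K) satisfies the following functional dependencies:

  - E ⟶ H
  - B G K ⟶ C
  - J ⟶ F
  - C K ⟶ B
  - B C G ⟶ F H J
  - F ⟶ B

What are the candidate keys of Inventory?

{B, E, G, K}; {C, E, G, K}; {E, F, G, K}; {E, G, J, K}

Attributes E, G, K never appear on any right-hand side, so every candidate key must contain {E, G, K}.
{E, G, K}⁺ = {E, G, H, K}, which is not all of the schema, so we must add further attributes.
{B, E, G, K}⁺: E→H adds H; BGK→C adds C; BCG→FHJ adds F, J → {B, C, E, F, G, H, J, K}. Minimal: {E, G, K}⁺ = {E, G, H, K}; {B, G, K}⁺ = {B, C, F, G, H, J, K}; {B, E, K}⁺ = {B, E, H, K}; … — none reach the full schema.
{C, E, G, K}⁺: E→H adds H; CK→B adds B; BCG→FHJ adds F, J → {B, C, E, F, G, H, J, K}. Minimal: {E, G, K}⁺ = {E, G, H, K}; {C, G, K}⁺ = {B, C, F, G, H, J, K}; {C, E, K}⁺ = {B, C, E, H, K}; … — none reach the full schema.
{E, F, G, K}⁺: E→H adds H; F→B adds B; BGK→C adds C; BCG→FHJ adds J → {B, C, E, F, G, H, J, K}. Minimal: {F, G, K}⁺ = {B, C, F, G, H, J, K}; {E, G, K}⁺ = {E, G, H, K}; {E, F, K}⁺ = {B, E, F, H, K}; … — none reach the full schema.
{E, G, J, K}⁺: E→H adds H; J→F adds F; F→B adds B; BGK→C adds C → {B, C, E, F, G, H, J, K}. Minimal: {G, J, K}⁺ = {B, C, F, G, H, J, K}; {E, J, K}⁺ = {B, E, F, H, J, K}; {E, G, K}⁺ = {E, G, H, K}; … — none reach the full schema.
Any other superkey contains one of these as a subset, so there are no further candidate keys.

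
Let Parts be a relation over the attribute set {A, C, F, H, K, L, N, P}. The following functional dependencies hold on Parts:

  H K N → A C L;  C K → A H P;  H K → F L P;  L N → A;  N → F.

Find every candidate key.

CKN; HKN

Attributes K, N never appear on any right-hand side, so every candidate key must contain {K, N}.
{K, N}⁺ = {F, K, N}, which is not all of the schema, so we must add further attributes.
{C, K, N}⁺: CK→AHP adds A, H, P; HK→FLP adds F, L → {A, C, F, H, K, L, N, P}. Minimal: {K, N}⁺ = {F, K, N}; {C, N}⁺ = {C, F, N}; {C, K}⁺ = {A, C, F, H, K, L, P} — none reach the full schema.
{H, K, N}⁺: HKN→ACL adds A, C, L; CK→AHP adds P; HK→FLP adds F → {A, C, F, H, K, L, N, P}. Minimal: {K, N}⁺ = {F, K, N}; {H, N}⁺ = {F, H, N}; {H, K}⁺ = {F, H, K, L, P} — none reach the full schema.
Any other superkey contains one of these as a subset, so there are no further candidate keys.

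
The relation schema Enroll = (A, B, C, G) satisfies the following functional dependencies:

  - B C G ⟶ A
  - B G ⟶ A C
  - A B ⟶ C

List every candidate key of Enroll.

(B, G)

Attributes B, G never appear on any right-hand side, so every candidate key must contain {B, G}.
{B, G}⁺ = {A, B, C, G}, which is all of the schema, so {B, G} is the only candidate key.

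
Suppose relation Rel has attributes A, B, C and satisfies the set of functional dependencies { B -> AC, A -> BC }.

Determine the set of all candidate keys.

{A}⁺: A→BC adds B, C → {A, B, C}.
{B}⁺: B→AC adds A, C → {A, B, C}.
Any other superkey contains one of these as a subset, so there are no further candidate keys.

{A}; {B}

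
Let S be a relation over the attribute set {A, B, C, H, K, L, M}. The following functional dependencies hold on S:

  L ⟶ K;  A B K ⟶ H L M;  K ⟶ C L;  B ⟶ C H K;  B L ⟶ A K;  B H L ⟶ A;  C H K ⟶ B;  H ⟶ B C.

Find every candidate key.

{B}⁺: B→CHK adds C, H, K; K→CL adds L; BL→AK adds A; ABK→HLM adds M → {A, B, C, H, K, L, M}.
{H}⁺: H→BC adds B, C; B→CHK adds K; K→CL adds L; BL→AK adds A; ABK→HLM adds M → {A, B, C, H, K, L, M}.
Any other superkey contains one of these as a subset, so there are no further candidate keys.

{B}; {H}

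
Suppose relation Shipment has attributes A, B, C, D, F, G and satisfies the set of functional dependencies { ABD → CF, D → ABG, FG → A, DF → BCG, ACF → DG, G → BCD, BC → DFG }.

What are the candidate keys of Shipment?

(D), (G), (B, C), (A, C, F)

{D}⁺: D→ABG adds A, B, G; G→BCD adds C; BC→DFG adds F → {A, B, C, D, F, G}.
{G}⁺: G→BCD adds B, C, D; BC→DFG adds F; D→ABG adds A → {A, B, C, D, F, G}.
{B, C}⁺: BC→DFG adds D, F, G; D→ABG adds A → {A, B, C, D, F, G}. Minimal: {C}⁺ = {C}; {B}⁺ = {B} — none reach the full schema.
{A, C, F}⁺: ACF→DG adds D, G; G→BCD adds B → {A, B, C, D, F, G}. Minimal: {C, F}⁺ = {C, F}; {A, F}⁺ = {A, F}; {A, C}⁺ = {A, C} — none reach the full schema.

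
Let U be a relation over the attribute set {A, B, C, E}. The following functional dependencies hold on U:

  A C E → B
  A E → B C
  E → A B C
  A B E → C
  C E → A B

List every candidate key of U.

{E}

Attribute E never appears on the right-hand side of any dependency, so E must belong to every candidate key.
{E}⁺ = {A, B, C, E}, which is all of the schema, so {E} is the only candidate key.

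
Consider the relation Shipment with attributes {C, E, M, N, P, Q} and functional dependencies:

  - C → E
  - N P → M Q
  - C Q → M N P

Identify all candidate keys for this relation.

{C, Q}, {C, N, P}

Attribute C never appears on the right-hand side of any dependency, so C must belong to every candidate key.
{C}⁺ = {C, E}, which is not all of the schema, so we must add further attributes.
{C, Q}⁺: C→E adds E; CQ→MNP adds M, N, P → {C, E, M, N, P, Q}. Minimal: {Q}⁺ = {Q}; {C}⁺ = {C, E} — none reach the full schema.
{C, N, P}⁺: C→E adds E; NP→MQ adds M, Q → {C, E, M, N, P, Q}. Minimal: {N, P}⁺ = {M, N, P, Q}; {C, P}⁺ = {C, E, P}; {C, N}⁺ = {C, E, N} — none reach the full schema.
Any other superkey contains one of these as a subset, so there are no further candidate keys.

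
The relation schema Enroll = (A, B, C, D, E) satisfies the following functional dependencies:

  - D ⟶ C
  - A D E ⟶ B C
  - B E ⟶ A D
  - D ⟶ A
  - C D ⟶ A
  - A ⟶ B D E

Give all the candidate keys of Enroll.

(A); (D); (B, E)

{A}⁺: A→BDE adds B, D, E; D→C adds C → {A, B, C, D, E}.
{D}⁺: D→C adds C; D→A adds A; A→BDE adds B, E → {A, B, C, D, E}.
{B, E}⁺: BE→AD adds A, D; D→C adds C → {A, B, C, D, E}. Minimal: {E}⁺ = {E}; {B}⁺ = {B} — none reach the full schema.
Any other superkey contains one of these as a subset, so there are no further candidate keys.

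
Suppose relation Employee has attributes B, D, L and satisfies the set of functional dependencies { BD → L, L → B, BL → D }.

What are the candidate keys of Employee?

{L}⁺: L→B adds B; BL→D adds D → {B, D, L}.
{B, D}⁺: BD→L adds L → {B, D, L}.

{L}, {B, D}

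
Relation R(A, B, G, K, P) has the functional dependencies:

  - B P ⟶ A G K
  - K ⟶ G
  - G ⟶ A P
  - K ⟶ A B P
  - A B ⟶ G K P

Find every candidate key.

{K}; {A, B}; {B, G}; {B, P}

{K}⁺: K→G adds G; G→AP adds A, P; K→ABP adds B → {A, B, G, K, P}.
{A, B}⁺: AB→GKP adds G, K, P → {A, B, G, K, P}. Minimal: {B}⁺ = {B}; {A}⁺ = {A} — none reach the full schema.
{B, G}⁺: G→AP adds A, P; AB→GKP adds K → {A, B, G, K, P}. Minimal: {G}⁺ = {A, G, P}; {B}⁺ = {B} — none reach the full schema.
{B, P}⁺: BP→AGK adds A, G, K → {A, B, G, K, P}. Minimal: {P}⁺ = {P}; {B}⁺ = {B} — none reach the full schema.
Any other superkey contains one of these as a subset, so there are no further candidate keys.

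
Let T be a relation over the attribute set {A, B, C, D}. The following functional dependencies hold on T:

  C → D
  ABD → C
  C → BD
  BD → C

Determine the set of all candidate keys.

Attribute A never appears on the right-hand side of any dependency, so A must belong to every candidate key.
{A}⁺ = {A}, which is not all of the schema, so we must add further attributes.
{A, C}⁺: C→D adds D; C→BD adds B → {A, B, C, D}. Minimal: {C}⁺ = {B, C, D}; {A}⁺ = {A} — none reach the full schema.
{A, B, D}⁺: ABD→C adds C → {A, B, C, D}. Minimal: {B, D}⁺ = {B, C, D}; {A, D}⁺ = {A, D}; {A, B}⁺ = {A, B} — none reach the full schema.
Any other superkey contains one of these as a subset, so there are no further candidate keys.

(A, C), (A, B, D)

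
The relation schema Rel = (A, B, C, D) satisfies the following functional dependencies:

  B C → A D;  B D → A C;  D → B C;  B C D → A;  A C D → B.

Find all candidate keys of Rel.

(D), (B, C)

{D}⁺: D→BC adds B, C; BCD→A adds A → {A, B, C, D}.
{B, C}⁺: BC→AD adds A, D → {A, B, C, D}. Minimal: {C}⁺ = {C}; {B}⁺ = {B} — none reach the full schema.
Any other superkey contains one of these as a subset, so there are no further candidate keys.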